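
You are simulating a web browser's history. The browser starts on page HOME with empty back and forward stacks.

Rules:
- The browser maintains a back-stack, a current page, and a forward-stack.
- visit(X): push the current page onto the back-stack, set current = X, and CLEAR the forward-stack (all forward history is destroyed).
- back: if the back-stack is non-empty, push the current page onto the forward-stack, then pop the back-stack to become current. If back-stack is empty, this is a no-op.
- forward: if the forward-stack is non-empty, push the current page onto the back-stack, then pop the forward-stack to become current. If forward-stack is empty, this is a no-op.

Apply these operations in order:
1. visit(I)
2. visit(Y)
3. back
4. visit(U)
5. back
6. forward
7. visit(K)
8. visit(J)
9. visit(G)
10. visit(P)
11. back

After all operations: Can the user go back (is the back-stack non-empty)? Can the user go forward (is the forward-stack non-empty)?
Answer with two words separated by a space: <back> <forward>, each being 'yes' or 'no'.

After 1 (visit(I)): cur=I back=1 fwd=0
After 2 (visit(Y)): cur=Y back=2 fwd=0
After 3 (back): cur=I back=1 fwd=1
After 4 (visit(U)): cur=U back=2 fwd=0
After 5 (back): cur=I back=1 fwd=1
After 6 (forward): cur=U back=2 fwd=0
After 7 (visit(K)): cur=K back=3 fwd=0
After 8 (visit(J)): cur=J back=4 fwd=0
After 9 (visit(G)): cur=G back=5 fwd=0
After 10 (visit(P)): cur=P back=6 fwd=0
After 11 (back): cur=G back=5 fwd=1

Answer: yes yes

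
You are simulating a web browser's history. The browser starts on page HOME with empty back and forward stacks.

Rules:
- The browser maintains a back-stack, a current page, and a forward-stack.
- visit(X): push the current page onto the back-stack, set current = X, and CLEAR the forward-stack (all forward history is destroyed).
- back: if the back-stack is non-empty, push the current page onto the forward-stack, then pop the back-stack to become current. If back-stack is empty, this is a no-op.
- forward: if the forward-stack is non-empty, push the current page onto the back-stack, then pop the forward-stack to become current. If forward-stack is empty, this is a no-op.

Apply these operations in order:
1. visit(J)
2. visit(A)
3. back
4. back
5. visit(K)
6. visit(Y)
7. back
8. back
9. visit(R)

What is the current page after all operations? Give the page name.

Answer: R

Derivation:
After 1 (visit(J)): cur=J back=1 fwd=0
After 2 (visit(A)): cur=A back=2 fwd=0
After 3 (back): cur=J back=1 fwd=1
After 4 (back): cur=HOME back=0 fwd=2
After 5 (visit(K)): cur=K back=1 fwd=0
After 6 (visit(Y)): cur=Y back=2 fwd=0
After 7 (back): cur=K back=1 fwd=1
After 8 (back): cur=HOME back=0 fwd=2
After 9 (visit(R)): cur=R back=1 fwd=0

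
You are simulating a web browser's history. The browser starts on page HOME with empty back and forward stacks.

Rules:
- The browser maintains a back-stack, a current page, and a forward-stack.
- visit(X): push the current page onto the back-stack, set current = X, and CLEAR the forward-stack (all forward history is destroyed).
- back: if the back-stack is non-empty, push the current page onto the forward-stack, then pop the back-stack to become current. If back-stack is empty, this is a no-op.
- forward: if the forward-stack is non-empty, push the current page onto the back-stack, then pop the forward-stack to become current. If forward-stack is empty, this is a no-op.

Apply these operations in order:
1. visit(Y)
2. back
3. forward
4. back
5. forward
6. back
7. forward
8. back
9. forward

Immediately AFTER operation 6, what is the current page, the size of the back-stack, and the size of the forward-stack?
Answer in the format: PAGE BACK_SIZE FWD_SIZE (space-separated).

After 1 (visit(Y)): cur=Y back=1 fwd=0
After 2 (back): cur=HOME back=0 fwd=1
After 3 (forward): cur=Y back=1 fwd=0
After 4 (back): cur=HOME back=0 fwd=1
After 5 (forward): cur=Y back=1 fwd=0
After 6 (back): cur=HOME back=0 fwd=1

HOME 0 1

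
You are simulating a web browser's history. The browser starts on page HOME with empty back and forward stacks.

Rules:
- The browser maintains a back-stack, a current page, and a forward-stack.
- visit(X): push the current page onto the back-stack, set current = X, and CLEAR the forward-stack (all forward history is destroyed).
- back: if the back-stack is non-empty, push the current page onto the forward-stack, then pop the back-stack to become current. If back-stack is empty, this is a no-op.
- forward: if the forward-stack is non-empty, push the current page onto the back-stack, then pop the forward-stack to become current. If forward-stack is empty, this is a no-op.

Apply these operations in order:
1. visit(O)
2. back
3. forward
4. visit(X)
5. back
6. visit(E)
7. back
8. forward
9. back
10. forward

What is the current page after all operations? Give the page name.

Answer: E

Derivation:
After 1 (visit(O)): cur=O back=1 fwd=0
After 2 (back): cur=HOME back=0 fwd=1
After 3 (forward): cur=O back=1 fwd=0
After 4 (visit(X)): cur=X back=2 fwd=0
After 5 (back): cur=O back=1 fwd=1
After 6 (visit(E)): cur=E back=2 fwd=0
After 7 (back): cur=O back=1 fwd=1
After 8 (forward): cur=E back=2 fwd=0
After 9 (back): cur=O back=1 fwd=1
After 10 (forward): cur=E back=2 fwd=0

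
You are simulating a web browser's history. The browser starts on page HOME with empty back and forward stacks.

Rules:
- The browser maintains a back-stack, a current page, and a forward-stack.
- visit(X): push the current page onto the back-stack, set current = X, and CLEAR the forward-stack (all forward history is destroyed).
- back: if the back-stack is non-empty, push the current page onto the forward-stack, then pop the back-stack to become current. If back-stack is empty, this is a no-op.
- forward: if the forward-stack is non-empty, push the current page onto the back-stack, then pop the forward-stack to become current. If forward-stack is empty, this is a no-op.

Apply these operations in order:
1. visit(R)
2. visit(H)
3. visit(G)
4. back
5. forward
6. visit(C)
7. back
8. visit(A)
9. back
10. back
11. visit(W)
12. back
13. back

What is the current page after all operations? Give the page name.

After 1 (visit(R)): cur=R back=1 fwd=0
After 2 (visit(H)): cur=H back=2 fwd=0
After 3 (visit(G)): cur=G back=3 fwd=0
After 4 (back): cur=H back=2 fwd=1
After 5 (forward): cur=G back=3 fwd=0
After 6 (visit(C)): cur=C back=4 fwd=0
After 7 (back): cur=G back=3 fwd=1
After 8 (visit(A)): cur=A back=4 fwd=0
After 9 (back): cur=G back=3 fwd=1
After 10 (back): cur=H back=2 fwd=2
After 11 (visit(W)): cur=W back=3 fwd=0
After 12 (back): cur=H back=2 fwd=1
After 13 (back): cur=R back=1 fwd=2

Answer: R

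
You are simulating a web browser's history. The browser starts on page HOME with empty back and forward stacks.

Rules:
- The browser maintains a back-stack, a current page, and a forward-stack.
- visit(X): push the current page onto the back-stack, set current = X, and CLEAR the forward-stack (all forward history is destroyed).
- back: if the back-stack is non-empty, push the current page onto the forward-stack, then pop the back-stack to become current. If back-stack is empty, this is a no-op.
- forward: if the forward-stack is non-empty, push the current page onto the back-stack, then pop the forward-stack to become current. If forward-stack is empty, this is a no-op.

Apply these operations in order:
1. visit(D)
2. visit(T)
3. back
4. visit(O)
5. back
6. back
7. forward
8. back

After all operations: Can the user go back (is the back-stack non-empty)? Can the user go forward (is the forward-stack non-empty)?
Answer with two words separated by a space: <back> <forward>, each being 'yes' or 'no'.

After 1 (visit(D)): cur=D back=1 fwd=0
After 2 (visit(T)): cur=T back=2 fwd=0
After 3 (back): cur=D back=1 fwd=1
After 4 (visit(O)): cur=O back=2 fwd=0
After 5 (back): cur=D back=1 fwd=1
After 6 (back): cur=HOME back=0 fwd=2
After 7 (forward): cur=D back=1 fwd=1
After 8 (back): cur=HOME back=0 fwd=2

Answer: no yes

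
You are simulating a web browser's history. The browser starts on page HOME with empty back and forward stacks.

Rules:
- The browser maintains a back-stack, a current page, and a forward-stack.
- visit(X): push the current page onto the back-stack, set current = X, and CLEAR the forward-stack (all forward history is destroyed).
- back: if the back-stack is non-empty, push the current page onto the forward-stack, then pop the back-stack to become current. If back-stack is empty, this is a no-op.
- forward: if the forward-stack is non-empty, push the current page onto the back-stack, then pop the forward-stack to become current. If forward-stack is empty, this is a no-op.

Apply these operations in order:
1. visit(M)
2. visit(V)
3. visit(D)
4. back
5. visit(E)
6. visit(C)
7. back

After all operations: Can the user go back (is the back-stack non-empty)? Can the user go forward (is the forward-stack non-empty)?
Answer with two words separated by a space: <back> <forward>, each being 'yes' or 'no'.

Answer: yes yes

Derivation:
After 1 (visit(M)): cur=M back=1 fwd=0
After 2 (visit(V)): cur=V back=2 fwd=0
After 3 (visit(D)): cur=D back=3 fwd=0
After 4 (back): cur=V back=2 fwd=1
After 5 (visit(E)): cur=E back=3 fwd=0
After 6 (visit(C)): cur=C back=4 fwd=0
After 7 (back): cur=E back=3 fwd=1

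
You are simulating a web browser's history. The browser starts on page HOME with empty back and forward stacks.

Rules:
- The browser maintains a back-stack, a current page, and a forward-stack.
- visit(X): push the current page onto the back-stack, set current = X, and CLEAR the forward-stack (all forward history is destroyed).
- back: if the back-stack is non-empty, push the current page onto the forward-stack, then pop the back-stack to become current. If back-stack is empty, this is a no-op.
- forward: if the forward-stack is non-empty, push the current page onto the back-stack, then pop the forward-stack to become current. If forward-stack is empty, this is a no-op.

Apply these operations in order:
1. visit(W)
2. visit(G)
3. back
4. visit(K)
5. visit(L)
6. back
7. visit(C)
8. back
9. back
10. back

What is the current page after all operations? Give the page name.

After 1 (visit(W)): cur=W back=1 fwd=0
After 2 (visit(G)): cur=G back=2 fwd=0
After 3 (back): cur=W back=1 fwd=1
After 4 (visit(K)): cur=K back=2 fwd=0
After 5 (visit(L)): cur=L back=3 fwd=0
After 6 (back): cur=K back=2 fwd=1
After 7 (visit(C)): cur=C back=3 fwd=0
After 8 (back): cur=K back=2 fwd=1
After 9 (back): cur=W back=1 fwd=2
After 10 (back): cur=HOME back=0 fwd=3

Answer: HOME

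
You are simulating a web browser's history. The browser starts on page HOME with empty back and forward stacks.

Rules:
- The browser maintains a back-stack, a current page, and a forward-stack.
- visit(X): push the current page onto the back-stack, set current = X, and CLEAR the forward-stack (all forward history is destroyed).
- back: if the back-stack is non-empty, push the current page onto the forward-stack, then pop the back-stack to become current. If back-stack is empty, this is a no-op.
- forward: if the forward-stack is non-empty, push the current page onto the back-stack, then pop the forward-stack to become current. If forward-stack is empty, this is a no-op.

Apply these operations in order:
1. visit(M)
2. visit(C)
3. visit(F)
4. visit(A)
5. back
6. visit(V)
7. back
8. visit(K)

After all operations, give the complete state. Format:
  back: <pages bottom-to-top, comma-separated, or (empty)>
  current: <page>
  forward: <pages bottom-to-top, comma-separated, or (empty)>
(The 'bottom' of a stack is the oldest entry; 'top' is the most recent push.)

Answer: back: HOME,M,C,F
current: K
forward: (empty)

Derivation:
After 1 (visit(M)): cur=M back=1 fwd=0
After 2 (visit(C)): cur=C back=2 fwd=0
After 3 (visit(F)): cur=F back=3 fwd=0
After 4 (visit(A)): cur=A back=4 fwd=0
After 5 (back): cur=F back=3 fwd=1
After 6 (visit(V)): cur=V back=4 fwd=0
After 7 (back): cur=F back=3 fwd=1
After 8 (visit(K)): cur=K back=4 fwd=0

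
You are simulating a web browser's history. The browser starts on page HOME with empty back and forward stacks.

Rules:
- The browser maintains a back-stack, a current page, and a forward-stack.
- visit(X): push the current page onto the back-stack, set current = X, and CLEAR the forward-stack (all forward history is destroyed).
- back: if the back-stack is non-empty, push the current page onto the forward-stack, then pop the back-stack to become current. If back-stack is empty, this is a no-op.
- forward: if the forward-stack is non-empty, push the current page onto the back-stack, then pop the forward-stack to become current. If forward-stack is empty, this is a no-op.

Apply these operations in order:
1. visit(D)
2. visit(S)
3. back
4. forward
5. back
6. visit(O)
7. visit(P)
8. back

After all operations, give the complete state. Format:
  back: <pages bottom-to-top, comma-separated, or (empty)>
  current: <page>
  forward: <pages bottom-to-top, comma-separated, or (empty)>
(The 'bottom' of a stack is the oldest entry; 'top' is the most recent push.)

After 1 (visit(D)): cur=D back=1 fwd=0
After 2 (visit(S)): cur=S back=2 fwd=0
After 3 (back): cur=D back=1 fwd=1
After 4 (forward): cur=S back=2 fwd=0
After 5 (back): cur=D back=1 fwd=1
After 6 (visit(O)): cur=O back=2 fwd=0
After 7 (visit(P)): cur=P back=3 fwd=0
After 8 (back): cur=O back=2 fwd=1

Answer: back: HOME,D
current: O
forward: P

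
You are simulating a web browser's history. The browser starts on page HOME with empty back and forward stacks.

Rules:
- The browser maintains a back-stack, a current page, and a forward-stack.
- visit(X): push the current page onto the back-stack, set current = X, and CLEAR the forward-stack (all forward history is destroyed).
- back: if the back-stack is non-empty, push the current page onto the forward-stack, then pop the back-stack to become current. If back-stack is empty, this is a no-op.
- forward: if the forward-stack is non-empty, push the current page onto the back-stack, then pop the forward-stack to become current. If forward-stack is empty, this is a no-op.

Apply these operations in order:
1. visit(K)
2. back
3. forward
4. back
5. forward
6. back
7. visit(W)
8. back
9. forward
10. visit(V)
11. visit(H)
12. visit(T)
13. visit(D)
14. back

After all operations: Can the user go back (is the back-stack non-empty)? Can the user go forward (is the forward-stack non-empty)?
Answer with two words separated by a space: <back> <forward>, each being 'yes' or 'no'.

Answer: yes yes

Derivation:
After 1 (visit(K)): cur=K back=1 fwd=0
After 2 (back): cur=HOME back=0 fwd=1
After 3 (forward): cur=K back=1 fwd=0
After 4 (back): cur=HOME back=0 fwd=1
After 5 (forward): cur=K back=1 fwd=0
After 6 (back): cur=HOME back=0 fwd=1
After 7 (visit(W)): cur=W back=1 fwd=0
After 8 (back): cur=HOME back=0 fwd=1
After 9 (forward): cur=W back=1 fwd=0
After 10 (visit(V)): cur=V back=2 fwd=0
After 11 (visit(H)): cur=H back=3 fwd=0
After 12 (visit(T)): cur=T back=4 fwd=0
After 13 (visit(D)): cur=D back=5 fwd=0
After 14 (back): cur=T back=4 fwd=1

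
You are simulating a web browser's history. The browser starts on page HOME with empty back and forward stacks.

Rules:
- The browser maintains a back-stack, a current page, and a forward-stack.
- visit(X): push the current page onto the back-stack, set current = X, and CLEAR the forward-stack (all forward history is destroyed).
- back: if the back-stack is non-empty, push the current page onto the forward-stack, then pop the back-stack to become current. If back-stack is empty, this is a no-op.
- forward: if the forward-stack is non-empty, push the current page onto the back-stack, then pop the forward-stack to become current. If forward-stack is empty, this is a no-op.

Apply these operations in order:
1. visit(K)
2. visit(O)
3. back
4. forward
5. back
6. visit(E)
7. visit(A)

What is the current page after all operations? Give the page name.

Answer: A

Derivation:
After 1 (visit(K)): cur=K back=1 fwd=0
After 2 (visit(O)): cur=O back=2 fwd=0
After 3 (back): cur=K back=1 fwd=1
After 4 (forward): cur=O back=2 fwd=0
After 5 (back): cur=K back=1 fwd=1
After 6 (visit(E)): cur=E back=2 fwd=0
After 7 (visit(A)): cur=A back=3 fwd=0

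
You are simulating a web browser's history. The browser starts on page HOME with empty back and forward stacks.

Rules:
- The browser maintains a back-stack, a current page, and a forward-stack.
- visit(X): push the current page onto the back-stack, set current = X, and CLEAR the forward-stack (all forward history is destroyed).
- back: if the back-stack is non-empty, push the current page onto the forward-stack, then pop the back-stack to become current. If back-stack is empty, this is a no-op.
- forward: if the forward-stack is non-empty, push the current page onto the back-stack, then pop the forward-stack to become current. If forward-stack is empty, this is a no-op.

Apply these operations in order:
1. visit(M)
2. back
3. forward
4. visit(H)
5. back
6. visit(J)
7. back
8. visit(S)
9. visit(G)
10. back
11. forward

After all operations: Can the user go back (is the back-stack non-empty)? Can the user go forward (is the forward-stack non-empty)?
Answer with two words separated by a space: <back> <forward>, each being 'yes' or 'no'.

Answer: yes no

Derivation:
After 1 (visit(M)): cur=M back=1 fwd=0
After 2 (back): cur=HOME back=0 fwd=1
After 3 (forward): cur=M back=1 fwd=0
After 4 (visit(H)): cur=H back=2 fwd=0
After 5 (back): cur=M back=1 fwd=1
After 6 (visit(J)): cur=J back=2 fwd=0
After 7 (back): cur=M back=1 fwd=1
After 8 (visit(S)): cur=S back=2 fwd=0
After 9 (visit(G)): cur=G back=3 fwd=0
After 10 (back): cur=S back=2 fwd=1
After 11 (forward): cur=G back=3 fwd=0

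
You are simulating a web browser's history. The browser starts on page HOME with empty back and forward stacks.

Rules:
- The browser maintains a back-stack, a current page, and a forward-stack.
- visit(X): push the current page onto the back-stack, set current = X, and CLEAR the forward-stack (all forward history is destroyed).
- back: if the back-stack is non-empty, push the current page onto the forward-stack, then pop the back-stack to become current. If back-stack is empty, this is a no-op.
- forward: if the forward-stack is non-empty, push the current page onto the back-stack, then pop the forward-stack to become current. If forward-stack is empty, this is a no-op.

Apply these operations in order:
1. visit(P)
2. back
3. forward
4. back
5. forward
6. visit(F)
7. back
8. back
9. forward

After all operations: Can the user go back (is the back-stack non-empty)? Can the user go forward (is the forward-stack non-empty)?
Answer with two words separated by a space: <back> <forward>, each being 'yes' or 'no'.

After 1 (visit(P)): cur=P back=1 fwd=0
After 2 (back): cur=HOME back=0 fwd=1
After 3 (forward): cur=P back=1 fwd=0
After 4 (back): cur=HOME back=0 fwd=1
After 5 (forward): cur=P back=1 fwd=0
After 6 (visit(F)): cur=F back=2 fwd=0
After 7 (back): cur=P back=1 fwd=1
After 8 (back): cur=HOME back=0 fwd=2
After 9 (forward): cur=P back=1 fwd=1

Answer: yes yes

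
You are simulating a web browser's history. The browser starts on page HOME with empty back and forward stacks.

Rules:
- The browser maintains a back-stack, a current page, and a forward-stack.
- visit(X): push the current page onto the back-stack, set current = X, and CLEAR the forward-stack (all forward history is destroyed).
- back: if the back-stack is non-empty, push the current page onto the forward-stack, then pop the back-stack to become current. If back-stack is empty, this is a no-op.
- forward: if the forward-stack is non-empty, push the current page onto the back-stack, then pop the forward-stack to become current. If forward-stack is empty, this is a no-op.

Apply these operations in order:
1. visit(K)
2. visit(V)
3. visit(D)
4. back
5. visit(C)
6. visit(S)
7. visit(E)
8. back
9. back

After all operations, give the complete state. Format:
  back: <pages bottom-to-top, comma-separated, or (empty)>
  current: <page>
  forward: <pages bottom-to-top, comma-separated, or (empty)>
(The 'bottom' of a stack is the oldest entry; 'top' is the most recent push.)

After 1 (visit(K)): cur=K back=1 fwd=0
After 2 (visit(V)): cur=V back=2 fwd=0
After 3 (visit(D)): cur=D back=3 fwd=0
After 4 (back): cur=V back=2 fwd=1
After 5 (visit(C)): cur=C back=3 fwd=0
After 6 (visit(S)): cur=S back=4 fwd=0
After 7 (visit(E)): cur=E back=5 fwd=0
After 8 (back): cur=S back=4 fwd=1
After 9 (back): cur=C back=3 fwd=2

Answer: back: HOME,K,V
current: C
forward: E,S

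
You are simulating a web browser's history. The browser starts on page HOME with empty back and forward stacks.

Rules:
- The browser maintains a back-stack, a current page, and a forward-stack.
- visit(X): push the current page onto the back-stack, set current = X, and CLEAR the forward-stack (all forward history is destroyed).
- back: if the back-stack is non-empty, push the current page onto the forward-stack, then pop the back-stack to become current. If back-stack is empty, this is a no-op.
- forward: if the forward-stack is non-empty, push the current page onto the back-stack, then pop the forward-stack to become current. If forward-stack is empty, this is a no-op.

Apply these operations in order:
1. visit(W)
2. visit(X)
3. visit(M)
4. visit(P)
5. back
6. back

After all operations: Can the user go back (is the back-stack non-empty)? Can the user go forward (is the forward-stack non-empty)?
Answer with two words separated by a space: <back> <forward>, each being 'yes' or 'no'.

After 1 (visit(W)): cur=W back=1 fwd=0
After 2 (visit(X)): cur=X back=2 fwd=0
After 3 (visit(M)): cur=M back=3 fwd=0
After 4 (visit(P)): cur=P back=4 fwd=0
After 5 (back): cur=M back=3 fwd=1
After 6 (back): cur=X back=2 fwd=2

Answer: yes yes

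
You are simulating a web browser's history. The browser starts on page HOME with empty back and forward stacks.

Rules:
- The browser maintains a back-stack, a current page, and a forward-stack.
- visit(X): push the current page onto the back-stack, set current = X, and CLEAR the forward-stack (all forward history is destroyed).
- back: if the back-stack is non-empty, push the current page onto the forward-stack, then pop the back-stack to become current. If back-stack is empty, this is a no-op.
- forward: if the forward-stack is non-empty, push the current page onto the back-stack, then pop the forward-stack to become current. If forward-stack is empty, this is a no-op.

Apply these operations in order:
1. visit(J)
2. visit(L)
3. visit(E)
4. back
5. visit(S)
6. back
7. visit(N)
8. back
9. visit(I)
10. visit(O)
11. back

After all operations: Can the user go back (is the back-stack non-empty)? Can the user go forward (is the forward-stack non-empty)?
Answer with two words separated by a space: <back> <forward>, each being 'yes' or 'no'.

Answer: yes yes

Derivation:
After 1 (visit(J)): cur=J back=1 fwd=0
After 2 (visit(L)): cur=L back=2 fwd=0
After 3 (visit(E)): cur=E back=3 fwd=0
After 4 (back): cur=L back=2 fwd=1
After 5 (visit(S)): cur=S back=3 fwd=0
After 6 (back): cur=L back=2 fwd=1
After 7 (visit(N)): cur=N back=3 fwd=0
After 8 (back): cur=L back=2 fwd=1
After 9 (visit(I)): cur=I back=3 fwd=0
After 10 (visit(O)): cur=O back=4 fwd=0
After 11 (back): cur=I back=3 fwd=1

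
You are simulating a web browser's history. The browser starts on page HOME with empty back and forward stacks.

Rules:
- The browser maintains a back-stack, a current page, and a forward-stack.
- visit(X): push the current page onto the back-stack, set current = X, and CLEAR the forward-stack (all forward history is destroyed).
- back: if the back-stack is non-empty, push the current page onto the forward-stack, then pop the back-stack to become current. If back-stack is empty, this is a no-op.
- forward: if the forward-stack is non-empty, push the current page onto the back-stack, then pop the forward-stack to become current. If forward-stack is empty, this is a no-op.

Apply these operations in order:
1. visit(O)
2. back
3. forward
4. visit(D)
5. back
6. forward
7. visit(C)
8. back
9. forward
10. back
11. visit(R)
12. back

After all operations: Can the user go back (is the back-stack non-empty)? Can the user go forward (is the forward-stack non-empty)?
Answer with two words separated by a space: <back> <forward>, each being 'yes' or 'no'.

After 1 (visit(O)): cur=O back=1 fwd=0
After 2 (back): cur=HOME back=0 fwd=1
After 3 (forward): cur=O back=1 fwd=0
After 4 (visit(D)): cur=D back=2 fwd=0
After 5 (back): cur=O back=1 fwd=1
After 6 (forward): cur=D back=2 fwd=0
After 7 (visit(C)): cur=C back=3 fwd=0
After 8 (back): cur=D back=2 fwd=1
After 9 (forward): cur=C back=3 fwd=0
After 10 (back): cur=D back=2 fwd=1
After 11 (visit(R)): cur=R back=3 fwd=0
After 12 (back): cur=D back=2 fwd=1

Answer: yes yes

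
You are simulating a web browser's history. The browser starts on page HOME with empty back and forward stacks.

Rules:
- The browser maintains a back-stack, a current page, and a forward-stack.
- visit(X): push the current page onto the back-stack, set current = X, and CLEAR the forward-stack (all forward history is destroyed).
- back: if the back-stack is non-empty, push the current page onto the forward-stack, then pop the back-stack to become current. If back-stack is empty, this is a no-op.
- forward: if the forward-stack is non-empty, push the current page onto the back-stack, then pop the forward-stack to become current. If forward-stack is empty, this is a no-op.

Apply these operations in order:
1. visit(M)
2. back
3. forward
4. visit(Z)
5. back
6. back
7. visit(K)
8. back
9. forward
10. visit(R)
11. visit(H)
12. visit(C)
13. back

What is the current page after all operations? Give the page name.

After 1 (visit(M)): cur=M back=1 fwd=0
After 2 (back): cur=HOME back=0 fwd=1
After 3 (forward): cur=M back=1 fwd=0
After 4 (visit(Z)): cur=Z back=2 fwd=0
After 5 (back): cur=M back=1 fwd=1
After 6 (back): cur=HOME back=0 fwd=2
After 7 (visit(K)): cur=K back=1 fwd=0
After 8 (back): cur=HOME back=0 fwd=1
After 9 (forward): cur=K back=1 fwd=0
After 10 (visit(R)): cur=R back=2 fwd=0
After 11 (visit(H)): cur=H back=3 fwd=0
After 12 (visit(C)): cur=C back=4 fwd=0
After 13 (back): cur=H back=3 fwd=1

Answer: H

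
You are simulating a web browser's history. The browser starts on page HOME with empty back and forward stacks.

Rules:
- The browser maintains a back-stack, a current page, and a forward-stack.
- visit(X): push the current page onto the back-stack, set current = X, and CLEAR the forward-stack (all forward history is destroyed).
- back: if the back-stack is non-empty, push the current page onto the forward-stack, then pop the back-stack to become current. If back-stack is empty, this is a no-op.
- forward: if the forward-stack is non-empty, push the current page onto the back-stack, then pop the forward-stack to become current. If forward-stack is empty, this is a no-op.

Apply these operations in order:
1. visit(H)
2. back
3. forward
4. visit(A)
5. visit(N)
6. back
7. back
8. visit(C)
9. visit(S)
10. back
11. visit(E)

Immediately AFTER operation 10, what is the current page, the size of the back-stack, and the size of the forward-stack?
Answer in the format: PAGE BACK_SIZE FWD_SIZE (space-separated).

After 1 (visit(H)): cur=H back=1 fwd=0
After 2 (back): cur=HOME back=0 fwd=1
After 3 (forward): cur=H back=1 fwd=0
After 4 (visit(A)): cur=A back=2 fwd=0
After 5 (visit(N)): cur=N back=3 fwd=0
After 6 (back): cur=A back=2 fwd=1
After 7 (back): cur=H back=1 fwd=2
After 8 (visit(C)): cur=C back=2 fwd=0
After 9 (visit(S)): cur=S back=3 fwd=0
After 10 (back): cur=C back=2 fwd=1

C 2 1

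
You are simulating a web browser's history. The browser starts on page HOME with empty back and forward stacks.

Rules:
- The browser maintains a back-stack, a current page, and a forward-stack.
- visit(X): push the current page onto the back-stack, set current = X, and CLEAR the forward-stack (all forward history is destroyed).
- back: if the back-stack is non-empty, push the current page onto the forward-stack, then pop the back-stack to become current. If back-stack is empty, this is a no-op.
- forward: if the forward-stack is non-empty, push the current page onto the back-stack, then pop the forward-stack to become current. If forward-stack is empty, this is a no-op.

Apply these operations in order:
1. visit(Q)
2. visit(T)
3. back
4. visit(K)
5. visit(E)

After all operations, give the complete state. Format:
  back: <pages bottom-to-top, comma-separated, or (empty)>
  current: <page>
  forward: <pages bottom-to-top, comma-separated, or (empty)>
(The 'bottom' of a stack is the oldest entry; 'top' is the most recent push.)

Answer: back: HOME,Q,K
current: E
forward: (empty)

Derivation:
After 1 (visit(Q)): cur=Q back=1 fwd=0
After 2 (visit(T)): cur=T back=2 fwd=0
After 3 (back): cur=Q back=1 fwd=1
After 4 (visit(K)): cur=K back=2 fwd=0
After 5 (visit(E)): cur=E back=3 fwd=0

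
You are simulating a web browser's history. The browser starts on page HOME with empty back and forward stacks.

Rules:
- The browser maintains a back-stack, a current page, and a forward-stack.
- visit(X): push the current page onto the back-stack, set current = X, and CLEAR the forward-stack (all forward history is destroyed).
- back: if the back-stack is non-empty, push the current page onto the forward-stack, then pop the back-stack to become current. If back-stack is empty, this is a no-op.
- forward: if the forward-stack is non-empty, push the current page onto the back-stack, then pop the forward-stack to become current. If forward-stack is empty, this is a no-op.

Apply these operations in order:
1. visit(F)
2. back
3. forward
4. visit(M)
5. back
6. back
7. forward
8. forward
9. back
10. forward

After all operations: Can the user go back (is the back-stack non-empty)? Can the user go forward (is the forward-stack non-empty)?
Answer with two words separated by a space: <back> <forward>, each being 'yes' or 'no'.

After 1 (visit(F)): cur=F back=1 fwd=0
After 2 (back): cur=HOME back=0 fwd=1
After 3 (forward): cur=F back=1 fwd=0
After 4 (visit(M)): cur=M back=2 fwd=0
After 5 (back): cur=F back=1 fwd=1
After 6 (back): cur=HOME back=0 fwd=2
After 7 (forward): cur=F back=1 fwd=1
After 8 (forward): cur=M back=2 fwd=0
After 9 (back): cur=F back=1 fwd=1
After 10 (forward): cur=M back=2 fwd=0

Answer: yes no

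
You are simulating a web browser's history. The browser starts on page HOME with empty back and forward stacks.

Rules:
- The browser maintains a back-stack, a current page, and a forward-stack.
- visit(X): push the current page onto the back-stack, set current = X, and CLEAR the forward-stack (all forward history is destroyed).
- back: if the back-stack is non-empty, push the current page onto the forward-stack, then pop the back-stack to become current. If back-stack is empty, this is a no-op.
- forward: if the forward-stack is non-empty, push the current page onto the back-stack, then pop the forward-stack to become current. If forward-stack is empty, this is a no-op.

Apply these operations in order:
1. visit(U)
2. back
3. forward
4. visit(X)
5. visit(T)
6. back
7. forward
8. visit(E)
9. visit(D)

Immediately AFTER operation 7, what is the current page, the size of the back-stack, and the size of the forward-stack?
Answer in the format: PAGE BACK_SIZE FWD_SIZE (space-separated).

After 1 (visit(U)): cur=U back=1 fwd=0
After 2 (back): cur=HOME back=0 fwd=1
After 3 (forward): cur=U back=1 fwd=0
After 4 (visit(X)): cur=X back=2 fwd=0
After 5 (visit(T)): cur=T back=3 fwd=0
After 6 (back): cur=X back=2 fwd=1
After 7 (forward): cur=T back=3 fwd=0

T 3 0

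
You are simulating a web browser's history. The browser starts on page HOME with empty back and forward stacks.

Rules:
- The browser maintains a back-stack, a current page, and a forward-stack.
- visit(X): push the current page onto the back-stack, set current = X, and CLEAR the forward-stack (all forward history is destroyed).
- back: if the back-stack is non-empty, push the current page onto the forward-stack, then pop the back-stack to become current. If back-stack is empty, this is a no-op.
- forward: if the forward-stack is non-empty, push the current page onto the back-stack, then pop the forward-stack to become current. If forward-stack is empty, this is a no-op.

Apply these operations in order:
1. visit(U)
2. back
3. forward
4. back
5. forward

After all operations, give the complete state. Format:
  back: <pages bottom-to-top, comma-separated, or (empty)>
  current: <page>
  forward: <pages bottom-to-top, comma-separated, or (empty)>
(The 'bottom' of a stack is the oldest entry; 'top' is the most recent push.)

After 1 (visit(U)): cur=U back=1 fwd=0
After 2 (back): cur=HOME back=0 fwd=1
After 3 (forward): cur=U back=1 fwd=0
After 4 (back): cur=HOME back=0 fwd=1
After 5 (forward): cur=U back=1 fwd=0

Answer: back: HOME
current: U
forward: (empty)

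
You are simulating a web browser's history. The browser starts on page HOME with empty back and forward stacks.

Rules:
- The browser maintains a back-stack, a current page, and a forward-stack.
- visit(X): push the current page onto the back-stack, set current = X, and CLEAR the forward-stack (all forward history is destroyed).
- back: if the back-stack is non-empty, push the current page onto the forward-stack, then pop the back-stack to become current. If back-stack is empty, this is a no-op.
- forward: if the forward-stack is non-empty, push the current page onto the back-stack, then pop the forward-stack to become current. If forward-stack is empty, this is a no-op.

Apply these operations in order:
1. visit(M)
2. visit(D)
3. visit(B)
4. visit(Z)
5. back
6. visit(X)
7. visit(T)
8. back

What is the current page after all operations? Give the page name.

After 1 (visit(M)): cur=M back=1 fwd=0
After 2 (visit(D)): cur=D back=2 fwd=0
After 3 (visit(B)): cur=B back=3 fwd=0
After 4 (visit(Z)): cur=Z back=4 fwd=0
After 5 (back): cur=B back=3 fwd=1
After 6 (visit(X)): cur=X back=4 fwd=0
After 7 (visit(T)): cur=T back=5 fwd=0
After 8 (back): cur=X back=4 fwd=1

Answer: X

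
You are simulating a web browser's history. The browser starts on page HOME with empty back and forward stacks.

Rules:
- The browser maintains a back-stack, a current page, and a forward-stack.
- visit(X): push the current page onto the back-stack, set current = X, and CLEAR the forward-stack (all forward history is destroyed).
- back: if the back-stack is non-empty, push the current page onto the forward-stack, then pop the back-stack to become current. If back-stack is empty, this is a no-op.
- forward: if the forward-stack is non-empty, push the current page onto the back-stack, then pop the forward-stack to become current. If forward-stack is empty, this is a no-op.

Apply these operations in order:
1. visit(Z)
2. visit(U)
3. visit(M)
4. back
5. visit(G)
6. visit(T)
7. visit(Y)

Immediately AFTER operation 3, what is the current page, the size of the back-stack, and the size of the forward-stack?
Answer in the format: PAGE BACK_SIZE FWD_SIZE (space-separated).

After 1 (visit(Z)): cur=Z back=1 fwd=0
After 2 (visit(U)): cur=U back=2 fwd=0
After 3 (visit(M)): cur=M back=3 fwd=0

M 3 0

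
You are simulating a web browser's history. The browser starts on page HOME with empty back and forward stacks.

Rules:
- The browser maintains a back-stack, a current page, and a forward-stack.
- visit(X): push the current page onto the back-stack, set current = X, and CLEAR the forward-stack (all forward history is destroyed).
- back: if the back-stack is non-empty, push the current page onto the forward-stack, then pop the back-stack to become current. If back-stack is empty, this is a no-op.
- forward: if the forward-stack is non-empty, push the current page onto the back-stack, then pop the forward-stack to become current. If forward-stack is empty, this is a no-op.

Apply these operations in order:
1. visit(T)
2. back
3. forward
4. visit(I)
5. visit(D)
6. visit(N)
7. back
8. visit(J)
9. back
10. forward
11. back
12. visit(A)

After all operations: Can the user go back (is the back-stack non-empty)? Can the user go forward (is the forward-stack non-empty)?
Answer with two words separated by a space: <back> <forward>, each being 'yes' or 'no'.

Answer: yes no

Derivation:
After 1 (visit(T)): cur=T back=1 fwd=0
After 2 (back): cur=HOME back=0 fwd=1
After 3 (forward): cur=T back=1 fwd=0
After 4 (visit(I)): cur=I back=2 fwd=0
After 5 (visit(D)): cur=D back=3 fwd=0
After 6 (visit(N)): cur=N back=4 fwd=0
After 7 (back): cur=D back=3 fwd=1
After 8 (visit(J)): cur=J back=4 fwd=0
After 9 (back): cur=D back=3 fwd=1
After 10 (forward): cur=J back=4 fwd=0
After 11 (back): cur=D back=3 fwd=1
After 12 (visit(A)): cur=A back=4 fwd=0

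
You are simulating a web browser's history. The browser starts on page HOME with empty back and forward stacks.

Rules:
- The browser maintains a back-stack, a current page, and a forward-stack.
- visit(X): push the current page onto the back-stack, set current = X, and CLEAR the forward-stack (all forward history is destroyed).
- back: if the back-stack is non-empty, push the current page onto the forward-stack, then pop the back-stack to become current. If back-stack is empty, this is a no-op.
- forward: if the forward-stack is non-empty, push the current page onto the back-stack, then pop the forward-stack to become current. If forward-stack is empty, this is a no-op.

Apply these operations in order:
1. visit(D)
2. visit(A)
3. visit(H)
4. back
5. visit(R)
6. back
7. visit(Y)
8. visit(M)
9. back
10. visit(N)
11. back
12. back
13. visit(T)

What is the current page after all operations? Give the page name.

After 1 (visit(D)): cur=D back=1 fwd=0
After 2 (visit(A)): cur=A back=2 fwd=0
After 3 (visit(H)): cur=H back=3 fwd=0
After 4 (back): cur=A back=2 fwd=1
After 5 (visit(R)): cur=R back=3 fwd=0
After 6 (back): cur=A back=2 fwd=1
After 7 (visit(Y)): cur=Y back=3 fwd=0
After 8 (visit(M)): cur=M back=4 fwd=0
After 9 (back): cur=Y back=3 fwd=1
After 10 (visit(N)): cur=N back=4 fwd=0
After 11 (back): cur=Y back=3 fwd=1
After 12 (back): cur=A back=2 fwd=2
After 13 (visit(T)): cur=T back=3 fwd=0

Answer: T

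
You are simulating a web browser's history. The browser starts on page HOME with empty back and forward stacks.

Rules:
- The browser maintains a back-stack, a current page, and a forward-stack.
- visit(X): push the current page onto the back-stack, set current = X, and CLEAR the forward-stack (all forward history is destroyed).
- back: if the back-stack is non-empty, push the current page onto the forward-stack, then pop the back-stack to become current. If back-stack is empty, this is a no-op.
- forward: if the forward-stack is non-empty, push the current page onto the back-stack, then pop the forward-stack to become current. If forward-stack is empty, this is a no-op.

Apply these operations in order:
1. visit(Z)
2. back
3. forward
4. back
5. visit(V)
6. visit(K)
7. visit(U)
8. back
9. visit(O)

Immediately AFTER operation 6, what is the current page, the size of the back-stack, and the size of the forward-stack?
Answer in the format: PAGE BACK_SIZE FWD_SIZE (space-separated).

After 1 (visit(Z)): cur=Z back=1 fwd=0
After 2 (back): cur=HOME back=0 fwd=1
After 3 (forward): cur=Z back=1 fwd=0
After 4 (back): cur=HOME back=0 fwd=1
After 5 (visit(V)): cur=V back=1 fwd=0
After 6 (visit(K)): cur=K back=2 fwd=0

K 2 0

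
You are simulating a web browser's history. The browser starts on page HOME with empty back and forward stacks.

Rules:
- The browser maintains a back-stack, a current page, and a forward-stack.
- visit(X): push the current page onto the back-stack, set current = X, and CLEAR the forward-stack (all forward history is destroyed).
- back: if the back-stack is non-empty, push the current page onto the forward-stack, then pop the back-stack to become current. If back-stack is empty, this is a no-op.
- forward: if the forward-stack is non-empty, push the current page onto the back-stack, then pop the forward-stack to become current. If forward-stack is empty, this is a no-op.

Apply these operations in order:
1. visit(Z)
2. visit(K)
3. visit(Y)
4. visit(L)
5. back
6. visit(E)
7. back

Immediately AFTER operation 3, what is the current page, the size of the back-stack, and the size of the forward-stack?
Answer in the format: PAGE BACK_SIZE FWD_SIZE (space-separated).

After 1 (visit(Z)): cur=Z back=1 fwd=0
After 2 (visit(K)): cur=K back=2 fwd=0
After 3 (visit(Y)): cur=Y back=3 fwd=0

Y 3 0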